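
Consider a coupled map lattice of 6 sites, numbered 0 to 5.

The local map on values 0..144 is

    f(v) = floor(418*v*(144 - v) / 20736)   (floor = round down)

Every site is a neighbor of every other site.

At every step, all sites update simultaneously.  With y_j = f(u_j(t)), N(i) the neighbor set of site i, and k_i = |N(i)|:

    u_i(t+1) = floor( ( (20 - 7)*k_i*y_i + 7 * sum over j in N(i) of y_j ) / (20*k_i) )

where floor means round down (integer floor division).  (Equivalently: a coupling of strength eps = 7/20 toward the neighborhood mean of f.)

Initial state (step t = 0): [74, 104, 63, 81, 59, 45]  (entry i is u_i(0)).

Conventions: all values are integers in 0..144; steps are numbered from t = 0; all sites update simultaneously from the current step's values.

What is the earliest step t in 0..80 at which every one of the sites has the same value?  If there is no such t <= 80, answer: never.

Answer: 6
Key observation: Synchronization is absorbing here: once all sites are equal they stay equal, and step 6 is the first all-equal step.

Derivation:
t=0: [74, 104, 63, 81, 59, 45]  (not all equal)
t=1: [100, 88, 99, 99, 99, 92]  (not all equal)
t=2: [89, 95, 90, 90, 90, 94]  (not all equal)
t=3: [97, 94, 96, 96, 96, 94]  (not all equal)
t=4: [91, 93, 92, 92, 92, 93]  (not all equal)
t=5: [96, 95, 95, 95, 95, 95]  (not all equal)
t=6: [92, 92, 92, 92, 92, 92]  (all equal)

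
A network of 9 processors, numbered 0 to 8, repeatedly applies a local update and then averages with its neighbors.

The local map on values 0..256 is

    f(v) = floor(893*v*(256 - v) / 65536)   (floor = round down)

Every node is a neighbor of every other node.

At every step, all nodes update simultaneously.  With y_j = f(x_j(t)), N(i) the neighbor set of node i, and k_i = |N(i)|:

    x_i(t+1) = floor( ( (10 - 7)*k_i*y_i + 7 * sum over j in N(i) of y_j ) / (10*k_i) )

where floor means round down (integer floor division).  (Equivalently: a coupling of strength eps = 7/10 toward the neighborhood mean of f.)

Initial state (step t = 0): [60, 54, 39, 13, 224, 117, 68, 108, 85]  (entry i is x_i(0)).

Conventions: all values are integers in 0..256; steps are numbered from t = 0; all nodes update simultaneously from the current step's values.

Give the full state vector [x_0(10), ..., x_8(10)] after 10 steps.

Answer: [212, 212, 212, 212, 212, 212, 212, 212, 212]

Derivation:
t=0: [60, 54, 39, 13, 224, 117, 68, 108, 85]
t=1: [154, 151, 144, 129, 140, 167, 157, 166, 162]
t=2: [213, 213, 214, 215, 214, 210, 212, 210, 211]
t=3: [125, 125, 124, 124, 124, 126, 125, 126, 126]
t=4: [223, 223, 223, 223, 223, 223, 223, 223, 223]
t=5: [100, 100, 100, 100, 100, 100, 100, 100, 100]
t=6: [212, 212, 212, 212, 212, 212, 212, 212, 212]
t=7: [127, 127, 127, 127, 127, 127, 127, 127, 127]
t=8: [223, 223, 223, 223, 223, 223, 223, 223, 223]
t=9: [100, 100, 100, 100, 100, 100, 100, 100, 100]
t=10: [212, 212, 212, 212, 212, 212, 212, 212, 212]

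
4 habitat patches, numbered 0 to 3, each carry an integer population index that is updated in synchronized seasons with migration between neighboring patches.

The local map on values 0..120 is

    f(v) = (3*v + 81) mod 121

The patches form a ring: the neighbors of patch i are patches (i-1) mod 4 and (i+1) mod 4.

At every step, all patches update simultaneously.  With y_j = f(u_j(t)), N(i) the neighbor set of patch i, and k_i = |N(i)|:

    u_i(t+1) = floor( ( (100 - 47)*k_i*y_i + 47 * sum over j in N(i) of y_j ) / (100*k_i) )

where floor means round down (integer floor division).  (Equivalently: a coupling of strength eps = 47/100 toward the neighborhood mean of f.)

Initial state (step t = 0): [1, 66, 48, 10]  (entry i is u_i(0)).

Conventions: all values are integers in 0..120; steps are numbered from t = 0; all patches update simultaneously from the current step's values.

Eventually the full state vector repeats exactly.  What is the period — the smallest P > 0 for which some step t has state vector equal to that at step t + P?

Answer: 5
Key observation: The state at step 104, [5, 5, 5, 5], reappears at step 109 — and no state repeats earlier — so the cycle the system enters has period 5.

Derivation:
t=0: [1, 66, 48, 10]
t=1: [79, 63, 89, 103]
t=2: [53, 57, 69, 57]
t=3: [67, 44, 29, 44]
t=4: [64, 69, 68, 69]
t=5: [38, 41, 44, 41]
t=6: [78, 83, 87, 83]
t=7: [80, 87, 94, 87]
t=8: [88, 71, 47, 71]
t=9: [79, 75, 77, 75]
t=10: [70, 68, 67, 68]
t=11: [46, 43, 41, 43]
t=12: [93, 89, 85, 89]
t=13: [112, 106, 99, 106]
t=14: [45, 35, 24, 35]
t=15: [80, 64, 47, 64]
t=16: [56, 58, 68, 58]
t=17: [9, 18, 28, 18]
t=18: [63, 43, 29, 43]
t=19: [56, 64, 66, 64]
t=20: [18, 26, 34, 26]
t=21: [25, 38, 50, 38]
t=22: [53, 73, 93, 73]
t=23: [90, 86, 89, 86]
t=24: [103, 101, 101, 101]
t=25: [24, 22, 21, 22]
t=26: [29, 26, 24, 26]
t=27: [42, 38, 34, 38]
t=28: [80, 74, 67, 74]
t=29: [70, 60, 49, 60]
t=30: [34, 46, 65, 46]
t=31: [78, 74, 64, 74]
t=32: [67, 56, 45, 56]
t=33: [24, 35, 53, 35]
t=34: [47, 69, 93, 69]
t=35: [75, 75, 84, 75]
t=36: [64, 70, 78, 70]
t=37: [39, 50, 61, 50]
t=38: [92, 81, 63, 81]
t=39: [99, 77, 53, 77]
t=40: [40, 68, 95, 68]
t=41: [62, 42, 21, 42]
t=42: [53, 56, 52, 56]
t=43: [66, 58, 64, 58]
t=44: [25, 22, 22, 22]
t=45: [30, 28, 26, 28]
t=46: [47, 44, 40, 44]
t=47: [96, 91, 85, 91]
t=48: [55, 82, 102, 82]
t=49: [42, 51, 52, 51]
t=50: [98, 107, 114, 107]
t=51: [24, 37, 50, 37]
t=52: [50, 71, 91, 71]
t=53: [82, 79, 83, 79]
t=54: [80, 80, 82, 80]
t=55: [79, 80, 82, 80]
t=56: [77, 79, 82, 79]
t=57: [72, 76, 80, 76]
t=58: [60, 67, 73, 67]
t=59: [28, 39, 49, 39]
t=60: [59, 76, 92, 76]
t=61: [39, 66, 92, 66]
t=62: [58, 64, 78, 64]
t=63: [21, 36, 53, 36]
t=64: [44, 69, 95, 69]
t=65: [70, 46, 23, 46]
t=66: [72, 70, 61, 70]
t=67: [52, 44, 34, 44]
t=68: [104, 90, 76, 90]
t=69: [67, 80, 86, 80]
t=70: [58, 74, 88, 74]
t=71: [35, 59, 83, 59]
t=72: [41, 44, 54, 44]
t=73: [87, 68, 43, 68]
t=74: [73, 67, 67, 67]
t=75: [49, 44, 40, 44]
t=76: [99, 92, 85, 92]
t=77: [62, 86, 103, 86]
t=78: [58, 63, 59, 63]
t=79: [20, 21, 21, 21]
t=80: [21, 22, 23, 22]
t=81: [24, 26, 27, 26]
t=82: [34, 37, 39, 37]
t=83: [66, 70, 74, 70]
t=84: [42, 49, 55, 49]
t=85: [95, 77, 52, 77]
t=86: [34, 65, 94, 65]
t=87: [48, 32, 15, 32]
t=88: [81, 55, 28, 55]
t=89: [45, 31, 25, 31]
t=90: [75, 58, 43, 58]
t=91: [40, 42, 53, 42]
t=92: [82, 92, 103, 92]
t=93: [99, 87, 68, 87]
t=94: [54, 66, 69, 66]
t=95: [17, 30, 41, 30]
t=96: [29, 48, 67, 48]
t=97: [73, 75, 70, 75]
t=98: [60, 59, 56, 59]
t=99: [17, 14, 11, 14]
t=100: [6, 30, 61, 30]
t=101: [75, 54, 35, 54]
t=102: [34, 30, 34, 30]
t=103: [56, 55, 56, 55]
t=104: [5, 5, 5, 5]
t=105: [96, 96, 96, 96]
t=106: [6, 6, 6, 6]
t=107: [99, 99, 99, 99]
t=108: [15, 15, 15, 15]
t=109: [5, 5, 5, 5]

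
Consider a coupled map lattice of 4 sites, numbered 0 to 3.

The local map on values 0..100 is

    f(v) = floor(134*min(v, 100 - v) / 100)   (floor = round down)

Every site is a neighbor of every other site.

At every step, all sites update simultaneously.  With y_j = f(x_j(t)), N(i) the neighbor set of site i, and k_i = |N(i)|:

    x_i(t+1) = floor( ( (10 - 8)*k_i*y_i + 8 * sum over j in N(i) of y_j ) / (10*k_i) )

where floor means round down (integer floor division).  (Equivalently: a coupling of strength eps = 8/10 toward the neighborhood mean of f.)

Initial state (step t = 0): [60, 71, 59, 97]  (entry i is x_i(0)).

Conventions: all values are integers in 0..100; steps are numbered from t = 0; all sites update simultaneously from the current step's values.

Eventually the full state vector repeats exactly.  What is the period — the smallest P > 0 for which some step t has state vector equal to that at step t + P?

Answer: 2
Key observation: The state at step 7, [64, 64, 64, 64], reappears at step 9 — and no state repeats earlier — so the cycle the system enters has period 2.

Derivation:
t=0: [60, 71, 59, 97]
t=1: [36, 37, 36, 39]
t=2: [49, 49, 49, 49]
t=3: [65, 65, 65, 65]
t=4: [46, 46, 46, 46]
t=5: [61, 61, 61, 61]
t=6: [52, 52, 52, 52]
t=7: [64, 64, 64, 64]
t=8: [48, 48, 48, 48]
t=9: [64, 64, 64, 64]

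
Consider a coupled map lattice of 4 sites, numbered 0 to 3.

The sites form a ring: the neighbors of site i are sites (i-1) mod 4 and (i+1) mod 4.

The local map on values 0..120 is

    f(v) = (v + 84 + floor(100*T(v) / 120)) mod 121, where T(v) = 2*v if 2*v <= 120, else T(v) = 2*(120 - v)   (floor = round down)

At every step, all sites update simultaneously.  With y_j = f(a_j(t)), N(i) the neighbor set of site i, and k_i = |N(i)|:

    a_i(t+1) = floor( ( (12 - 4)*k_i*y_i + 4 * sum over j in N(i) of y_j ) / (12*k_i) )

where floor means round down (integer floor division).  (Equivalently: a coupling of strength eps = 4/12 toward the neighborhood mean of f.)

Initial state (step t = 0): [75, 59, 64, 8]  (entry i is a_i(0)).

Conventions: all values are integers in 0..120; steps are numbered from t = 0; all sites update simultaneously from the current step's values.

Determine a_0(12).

Simulating step by step:
t=0: [75, 59, 64, 8]
t=1: [112, 118, 117, 108]
t=2: [87, 84, 85, 89]
t=3: [105, 106, 105, 103]
t=4: [93, 92, 93, 93]
t=5: [101, 101, 101, 101]
t=6: [95, 95, 95, 95]
t=7: [99, 99, 99, 99]
t=8: [97, 97, 97, 97]
t=9: [98, 98, 98, 98]
t=10: [97, 97, 97, 97]
t=11: [98, 98, 98, 98]
t=12: [97, 97, 97, 97]

Answer: a_0(12) = 97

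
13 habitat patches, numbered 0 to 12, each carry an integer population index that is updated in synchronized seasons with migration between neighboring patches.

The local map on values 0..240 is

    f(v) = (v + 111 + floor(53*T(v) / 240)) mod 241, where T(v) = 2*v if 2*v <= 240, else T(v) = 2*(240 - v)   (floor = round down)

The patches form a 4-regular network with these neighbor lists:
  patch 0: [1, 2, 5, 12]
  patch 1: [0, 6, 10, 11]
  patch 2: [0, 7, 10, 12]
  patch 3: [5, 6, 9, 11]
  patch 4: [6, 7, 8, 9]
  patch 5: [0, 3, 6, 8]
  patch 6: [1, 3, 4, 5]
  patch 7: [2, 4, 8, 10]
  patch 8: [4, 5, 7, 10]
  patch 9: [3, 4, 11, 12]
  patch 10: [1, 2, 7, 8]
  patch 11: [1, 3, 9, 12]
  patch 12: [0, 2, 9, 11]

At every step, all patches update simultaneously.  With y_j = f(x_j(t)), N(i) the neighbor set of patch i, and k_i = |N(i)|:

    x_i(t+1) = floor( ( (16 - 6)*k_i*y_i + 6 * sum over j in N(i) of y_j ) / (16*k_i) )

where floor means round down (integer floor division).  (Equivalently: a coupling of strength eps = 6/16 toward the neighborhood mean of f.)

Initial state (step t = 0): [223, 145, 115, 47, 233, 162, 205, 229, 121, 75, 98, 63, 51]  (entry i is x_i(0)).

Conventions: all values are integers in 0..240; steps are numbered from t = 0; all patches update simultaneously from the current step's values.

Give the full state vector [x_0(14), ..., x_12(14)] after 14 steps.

Simulating step by step:
t=0: [223, 145, 115, 47, 233, 162, 205, 229, 121, 75, 98, 63, 51]
t=1: [94, 72, 59, 165, 108, 79, 94, 82, 53, 199, 29, 185, 167]
t=2: [69, 156, 165, 79, 63, 164, 52, 195, 175, 76, 172, 90, 77]
t=3: [170, 105, 97, 206, 178, 106, 167, 91, 85, 220, 72, 218, 207]
t=4: [57, 55, 40, 83, 84, 57, 62, 50, 174, 94, 158, 88, 82]
t=5: [193, 183, 167, 203, 188, 185, 204, 164, 108, 90, 97, 209, 199]
t=6: [81, 74, 66, 102, 89, 76, 86, 59, 37, 182, 28, 103, 99]
t=7: [203, 194, 183, 62, 212, 197, 211, 193, 178, 74, 167, 41, 57]
t=8: [96, 91, 89, 177, 102, 95, 101, 81, 77, 197, 73, 171, 172]
t=9: [34, 29, 198, 62, 62, 33, 18, 206, 182, 75, 199, 66, 82]
t=10: [158, 150, 106, 192, 174, 152, 151, 99, 98, 215, 92, 203, 206]
t=11: [61, 57, 29, 80, 62, 57, 63, 17, 20, 91, 11, 86, 82]
t=12: [195, 191, 159, 200, 169, 192, 201, 142, 148, 83, 136, 207, 197]
t=13: [81, 80, 65, 100, 84, 81, 85, 57, 60, 174, 56, 102, 97]
t=14: [204, 203, 185, 60, 210, 204, 211, 197, 202, 71, 196, 40, 54]

Answer: [204, 203, 185, 60, 210, 204, 211, 197, 202, 71, 196, 40, 54]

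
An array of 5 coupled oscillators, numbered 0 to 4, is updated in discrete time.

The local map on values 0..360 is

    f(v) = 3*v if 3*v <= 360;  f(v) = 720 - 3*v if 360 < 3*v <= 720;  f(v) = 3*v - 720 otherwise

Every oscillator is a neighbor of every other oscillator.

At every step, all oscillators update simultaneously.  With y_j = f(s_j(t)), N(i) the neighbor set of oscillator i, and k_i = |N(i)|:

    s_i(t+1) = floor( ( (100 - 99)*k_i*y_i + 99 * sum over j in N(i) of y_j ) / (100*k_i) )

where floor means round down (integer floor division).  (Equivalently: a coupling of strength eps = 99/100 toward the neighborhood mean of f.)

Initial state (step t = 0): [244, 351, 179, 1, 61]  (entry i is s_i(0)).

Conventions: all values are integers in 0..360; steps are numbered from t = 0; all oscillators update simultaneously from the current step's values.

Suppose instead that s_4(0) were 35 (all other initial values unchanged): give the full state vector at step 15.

Simulating step by step:
t=0: [244, 351, 179, 1, 35]
t=1: [154, 78, 113, 156, 132]
t=2: [286, 292, 267, 288, 271]
t=3: [118, 114, 132, 117, 129]
t=4: [337, 340, 344, 338, 342]
t=5: [302, 300, 297, 302, 299]
t=6: [178, 180, 182, 178, 180]
t=7: [180, 181, 182, 180, 181]
t=8: [177, 177, 178, 177, 177]
t=9: [188, 188, 188, 188, 188]
t=10: [156, 156, 156, 156, 156]
t=11: [252, 252, 252, 252, 252]
t=12: [36, 36, 36, 36, 36]
t=13: [108, 108, 108, 108, 108]
t=14: [324, 324, 324, 324, 324]
t=15: [252, 252, 252, 252, 252]

Answer: [252, 252, 252, 252, 252]
Key observation: This trace re-runs the system from the modified initial state.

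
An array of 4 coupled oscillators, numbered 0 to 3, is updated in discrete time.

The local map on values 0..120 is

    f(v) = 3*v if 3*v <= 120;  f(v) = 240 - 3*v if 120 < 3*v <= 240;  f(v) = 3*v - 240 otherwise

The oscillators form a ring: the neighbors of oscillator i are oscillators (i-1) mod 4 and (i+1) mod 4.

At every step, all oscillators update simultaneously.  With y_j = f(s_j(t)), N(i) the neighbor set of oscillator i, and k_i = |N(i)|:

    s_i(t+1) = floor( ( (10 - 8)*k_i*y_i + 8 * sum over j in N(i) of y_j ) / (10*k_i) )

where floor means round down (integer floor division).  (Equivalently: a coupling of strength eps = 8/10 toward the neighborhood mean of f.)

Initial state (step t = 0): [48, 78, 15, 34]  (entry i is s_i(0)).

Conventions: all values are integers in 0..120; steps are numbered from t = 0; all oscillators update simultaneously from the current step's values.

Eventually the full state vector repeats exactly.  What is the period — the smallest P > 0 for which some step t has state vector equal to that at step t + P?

Answer: 4
Key observation: The state at step 12, [75, 75, 75, 75], reappears at step 16 — and no state repeats earlier — so the cycle the system enters has period 4.

Derivation:
t=0: [48, 78, 15, 34]
t=1: [62, 57, 52, 76]
t=2: [43, 69, 49, 57]
t=3: [63, 88, 59, 95]
t=4: [37, 50, 40, 54]
t=5: [89, 110, 91, 108]
t=6: [75, 42, 76, 40]
t=7: [96, 33, 96, 34]
t=8: [90, 58, 90, 58]
t=9: [58, 37, 58, 37]
t=10: [102, 75, 102, 75]
t=11: [25, 55, 25, 55]
t=12: [75, 75, 75, 75]
t=13: [15, 15, 15, 15]
t=14: [45, 45, 45, 45]
t=15: [105, 105, 105, 105]
t=16: [75, 75, 75, 75]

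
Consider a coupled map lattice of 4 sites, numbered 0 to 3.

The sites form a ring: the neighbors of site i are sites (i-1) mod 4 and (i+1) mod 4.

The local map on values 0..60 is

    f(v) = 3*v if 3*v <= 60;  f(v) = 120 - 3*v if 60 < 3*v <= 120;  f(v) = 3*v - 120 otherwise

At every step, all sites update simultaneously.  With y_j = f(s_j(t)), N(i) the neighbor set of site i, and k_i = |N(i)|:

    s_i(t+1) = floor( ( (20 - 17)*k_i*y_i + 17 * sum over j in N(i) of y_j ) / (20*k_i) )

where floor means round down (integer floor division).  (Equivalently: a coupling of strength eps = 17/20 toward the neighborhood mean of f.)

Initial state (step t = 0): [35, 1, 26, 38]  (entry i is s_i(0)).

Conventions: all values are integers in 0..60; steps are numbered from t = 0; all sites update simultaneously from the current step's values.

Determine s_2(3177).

Simulating step by step:
t=0: [35, 1, 26, 38]
t=1: [6, 24, 10, 25]
t=2: [42, 27, 44, 27]
t=3: [34, 13, 34, 13]
t=4: [35, 21, 35, 21]
t=5: [50, 21, 50, 21]
t=6: [52, 34, 52, 34]
t=7: [20, 33, 20, 33]
t=8: [26, 54, 26, 54]
t=9: [42, 42, 42, 42]
t=10: [6, 6, 6, 6]
t=11: [18, 18, 18, 18]
t=12: [54, 54, 54, 54]
t=13: [42, 42, 42, 42]

Answer: s_2(3177) = 42
Key observation: The state at step 9, [42, 42, 42, 42], reappears at step 13: the system is in a cycle of period 4 from step 9 on.  Therefore the state at step 3177 equals the state at step 9 + ((3177 - 9) mod 4) = 9, which is [42, 42, 42, 42].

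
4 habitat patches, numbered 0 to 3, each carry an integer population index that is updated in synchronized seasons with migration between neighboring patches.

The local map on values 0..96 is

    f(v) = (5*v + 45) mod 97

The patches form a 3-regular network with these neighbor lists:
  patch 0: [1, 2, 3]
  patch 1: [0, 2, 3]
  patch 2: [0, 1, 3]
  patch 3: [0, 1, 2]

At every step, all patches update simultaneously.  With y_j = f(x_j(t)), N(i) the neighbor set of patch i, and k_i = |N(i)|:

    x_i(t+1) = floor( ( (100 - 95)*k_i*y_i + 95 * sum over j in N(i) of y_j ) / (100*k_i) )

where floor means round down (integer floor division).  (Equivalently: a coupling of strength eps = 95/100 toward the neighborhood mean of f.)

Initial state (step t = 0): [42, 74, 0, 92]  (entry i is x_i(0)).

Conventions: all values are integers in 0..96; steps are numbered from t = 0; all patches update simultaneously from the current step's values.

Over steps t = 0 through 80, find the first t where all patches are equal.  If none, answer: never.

Answer: 12
Key observation: Synchronization is absorbing here: once all patches are equal they stay equal, and step 12 is the first all-equal step.

Derivation:
t=0: [42, 74, 0, 92]  (not all equal)
t=1: [32, 41, 36, 43]  (not all equal)
t=2: [49, 37, 43, 34]  (not all equal)
t=3: [43, 59, 51, 63]  (not all equal)
t=4: [43, 48, 58, 42]  (not all equal)
t=5: [65, 58, 71, 66]  (not all equal)
t=6: [48, 57, 66, 46]  (not all equal)
t=7: [69, 83, 71, 71]  (not all equal)
t=8: [30, 11, 27, 27]  (not all equal)
t=9: [53, 53, 31, 31]  (not all equal)
t=10: [10, 10, 14, 14]  (not all equal)
t=11: [46, 46, 66, 66]  (not all equal)
t=12: [82, 82, 82, 82]  (all equal)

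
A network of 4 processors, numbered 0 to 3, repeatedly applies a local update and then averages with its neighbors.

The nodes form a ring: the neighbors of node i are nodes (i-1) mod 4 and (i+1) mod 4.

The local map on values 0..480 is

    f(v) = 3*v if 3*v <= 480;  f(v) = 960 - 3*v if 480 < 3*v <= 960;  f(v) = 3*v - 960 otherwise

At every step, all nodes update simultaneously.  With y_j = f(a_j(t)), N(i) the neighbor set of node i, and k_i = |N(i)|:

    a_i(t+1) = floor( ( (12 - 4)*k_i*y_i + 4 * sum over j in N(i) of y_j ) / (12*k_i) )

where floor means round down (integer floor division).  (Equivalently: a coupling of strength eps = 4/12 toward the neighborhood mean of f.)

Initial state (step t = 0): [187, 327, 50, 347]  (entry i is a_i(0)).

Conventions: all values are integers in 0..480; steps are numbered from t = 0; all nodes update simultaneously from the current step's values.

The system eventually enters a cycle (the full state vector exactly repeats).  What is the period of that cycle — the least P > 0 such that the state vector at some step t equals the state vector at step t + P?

Simulating step by step:
t=0: [187, 327, 50, 347]
t=1: [283, 105, 117, 145]
t=2: [199, 287, 359, 367]
t=3: [282, 146, 118, 174]
t=4: [222, 370, 382, 370]
t=5: [246, 180, 174, 180]
t=6: [288, 390, 432, 390]
t=7: [134, 212, 294, 212]
t=8: [376, 296, 160, 296]
t=9: [136, 156, 344, 156]
t=10: [428, 392, 204, 392]
t=11: [288, 256, 304, 256]
t=12: [128, 152, 96, 152]
t=13: [408, 416, 344, 416]
t=14: [272, 248, 144, 248]
t=15: [168, 240, 360, 240]
t=16: [384, 256, 160, 256]
t=17: [192, 240, 384, 240]
t=18: [336, 256, 208, 256]
t=19: [96, 192, 288, 192]
t=20: [320, 320, 192, 320]
t=21: [0, 64, 256, 64]
t=22: [64, 160, 192, 160]
t=23: [288, 416, 416, 416]
t=24: [160, 256, 288, 256]
t=25: [384, 224, 128, 224]
t=26: [224, 288, 352, 288]
t=27: [224, 128, 96, 128]
t=28: [320, 352, 320, 352]
t=29: [32, 64, 32, 64]
t=30: [128, 160, 128, 160]
t=31: [416, 448, 416, 448]
t=32: [320, 352, 320, 352]

Answer: 4
Key observation: The state at step 28, [320, 352, 320, 352], reappears at step 32 — and no state repeats earlier — so the cycle the system enters has period 4.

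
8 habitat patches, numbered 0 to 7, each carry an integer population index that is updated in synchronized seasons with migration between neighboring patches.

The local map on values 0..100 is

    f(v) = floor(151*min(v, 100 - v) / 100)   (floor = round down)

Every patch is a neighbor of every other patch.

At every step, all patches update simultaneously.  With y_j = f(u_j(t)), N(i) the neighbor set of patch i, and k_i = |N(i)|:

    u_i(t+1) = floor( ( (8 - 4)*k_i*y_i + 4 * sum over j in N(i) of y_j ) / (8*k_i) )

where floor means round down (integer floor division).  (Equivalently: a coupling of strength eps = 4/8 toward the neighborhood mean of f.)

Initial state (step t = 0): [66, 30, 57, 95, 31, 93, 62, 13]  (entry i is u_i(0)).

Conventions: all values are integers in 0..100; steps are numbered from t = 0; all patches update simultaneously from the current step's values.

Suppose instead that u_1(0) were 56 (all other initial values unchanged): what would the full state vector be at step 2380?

Answer: [60, 60, 60, 60, 60, 60, 60, 60]
Key observation: The state at step 19, [60, 60, 60, 60, 60, 60, 60, 60], reappears at step 20: the system is in a cycle of period 1 from step 19 on.  Therefore the state at step 2380 equals the state at step 19 + ((2380 - 19) mod 1) = 19, which is [60, 60, 60, 60, 60, 60, 60, 60].

Derivation:
t=0: [66, 56, 57, 95, 31, 93, 62, 13]
t=1: [44, 51, 50, 25, 42, 27, 47, 31]
t=2: [61, 64, 65, 49, 60, 50, 63, 53]
t=3: [60, 58, 57, 66, 61, 67, 59, 65]
t=4: [58, 59, 60, 54, 57, 53, 58, 55]
t=5: [63, 63, 62, 66, 64, 66, 63, 65]
t=6: [54, 54, 55, 52, 53, 52, 54, 53]
t=7: [69, 69, 68, 70, 69, 70, 69, 69]
t=8: [46, 46, 46, 45, 46, 45, 46, 46]
t=9: [68, 68, 68, 67, 68, 67, 68, 68]
t=10: [48, 48, 48, 48, 48, 48, 48, 48]
t=11: [72, 72, 72, 72, 72, 72, 72, 72]
t=12: [42, 42, 42, 42, 42, 42, 42, 42]
t=13: [63, 63, 63, 63, 63, 63, 63, 63]
t=14: [55, 55, 55, 55, 55, 55, 55, 55]
t=15: [67, 67, 67, 67, 67, 67, 67, 67]
t=16: [49, 49, 49, 49, 49, 49, 49, 49]
t=17: [73, 73, 73, 73, 73, 73, 73, 73]
t=18: [40, 40, 40, 40, 40, 40, 40, 40]
t=19: [60, 60, 60, 60, 60, 60, 60, 60]
t=20: [60, 60, 60, 60, 60, 60, 60, 60]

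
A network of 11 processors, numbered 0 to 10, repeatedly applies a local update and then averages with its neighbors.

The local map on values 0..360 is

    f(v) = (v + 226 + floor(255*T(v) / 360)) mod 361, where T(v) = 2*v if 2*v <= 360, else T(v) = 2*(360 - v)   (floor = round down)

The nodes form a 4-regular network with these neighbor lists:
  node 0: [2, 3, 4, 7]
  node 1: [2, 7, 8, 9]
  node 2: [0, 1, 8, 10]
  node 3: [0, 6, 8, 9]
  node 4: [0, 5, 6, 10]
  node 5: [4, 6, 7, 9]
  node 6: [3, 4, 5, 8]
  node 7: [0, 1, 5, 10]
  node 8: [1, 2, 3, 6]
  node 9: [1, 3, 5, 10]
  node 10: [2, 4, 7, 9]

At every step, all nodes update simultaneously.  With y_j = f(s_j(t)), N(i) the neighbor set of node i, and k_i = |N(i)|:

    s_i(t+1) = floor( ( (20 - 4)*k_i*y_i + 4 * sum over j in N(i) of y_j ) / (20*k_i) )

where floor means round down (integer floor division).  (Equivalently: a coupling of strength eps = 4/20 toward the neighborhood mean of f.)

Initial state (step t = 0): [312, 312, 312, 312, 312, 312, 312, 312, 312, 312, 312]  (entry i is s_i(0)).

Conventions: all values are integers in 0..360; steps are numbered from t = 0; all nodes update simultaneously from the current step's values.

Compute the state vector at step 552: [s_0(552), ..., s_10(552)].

Answer: [265, 265, 265, 265, 265, 265, 265, 265, 265, 265, 265]
Key observation: The state at step 5, [264, 264, 264, 264, 264, 264, 264, 264, 264, 264, 264], reappears at step 7: the system is in a cycle of period 2 from step 5 on.  Therefore the state at step 552 equals the state at step 5 + ((552 - 5) mod 2) = 6, which is [265, 265, 265, 265, 265, 265, 265, 265, 265, 265, 265].

Derivation:
t=0: [312, 312, 312, 312, 312, 312, 312, 312, 312, 312, 312]
t=1: [245, 245, 245, 245, 245, 245, 245, 245, 245, 245, 245]
t=2: [272, 272, 272, 272, 272, 272, 272, 272, 272, 272, 272]
t=3: [261, 261, 261, 261, 261, 261, 261, 261, 261, 261, 261]
t=4: [266, 266, 266, 266, 266, 266, 266, 266, 266, 266, 266]
t=5: [264, 264, 264, 264, 264, 264, 264, 264, 264, 264, 264]
t=6: [265, 265, 265, 265, 265, 265, 265, 265, 265, 265, 265]
t=7: [264, 264, 264, 264, 264, 264, 264, 264, 264, 264, 264]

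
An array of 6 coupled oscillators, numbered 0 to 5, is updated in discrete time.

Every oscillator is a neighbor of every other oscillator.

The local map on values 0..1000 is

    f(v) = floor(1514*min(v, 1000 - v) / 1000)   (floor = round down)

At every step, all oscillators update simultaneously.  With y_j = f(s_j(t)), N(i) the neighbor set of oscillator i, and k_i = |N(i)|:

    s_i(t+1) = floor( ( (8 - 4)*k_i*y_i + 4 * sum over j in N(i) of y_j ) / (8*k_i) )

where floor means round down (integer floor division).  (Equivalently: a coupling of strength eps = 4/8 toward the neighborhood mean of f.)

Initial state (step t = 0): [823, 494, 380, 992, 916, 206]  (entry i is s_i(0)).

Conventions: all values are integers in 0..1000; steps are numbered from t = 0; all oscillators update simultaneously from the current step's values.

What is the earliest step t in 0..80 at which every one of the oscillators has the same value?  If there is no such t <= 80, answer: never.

Answer: 11
Key observation: Synchronization is absorbing here: once all oscillators are equal they stay equal, and step 11 is the first all-equal step.

Derivation:
t=0: [823, 494, 380, 992, 916, 206]  (not all equal)
t=1: [310, 502, 433, 208, 254, 328]  (not all equal)
t=2: [494, 608, 569, 432, 460, 505]  (not all equal)
t=3: [707, 646, 669, 670, 687, 708]  (not all equal)
t=4: [466, 503, 489, 488, 478, 466]  (not all equal)
t=5: [718, 737, 732, 731, 725, 718]  (not all equal)
t=6: [418, 407, 409, 410, 414, 418]  (not all equal)
t=7: [627, 620, 622, 622, 624, 627]  (not all equal)
t=8: [567, 571, 570, 570, 569, 567]  (not all equal)
t=9: [653, 650, 651, 651, 652, 653]  (not all equal)
t=10: [526, 527, 527, 527, 526, 526]  (not all equal)
t=11: [716, 716, 716, 716, 716, 716]  (all equal)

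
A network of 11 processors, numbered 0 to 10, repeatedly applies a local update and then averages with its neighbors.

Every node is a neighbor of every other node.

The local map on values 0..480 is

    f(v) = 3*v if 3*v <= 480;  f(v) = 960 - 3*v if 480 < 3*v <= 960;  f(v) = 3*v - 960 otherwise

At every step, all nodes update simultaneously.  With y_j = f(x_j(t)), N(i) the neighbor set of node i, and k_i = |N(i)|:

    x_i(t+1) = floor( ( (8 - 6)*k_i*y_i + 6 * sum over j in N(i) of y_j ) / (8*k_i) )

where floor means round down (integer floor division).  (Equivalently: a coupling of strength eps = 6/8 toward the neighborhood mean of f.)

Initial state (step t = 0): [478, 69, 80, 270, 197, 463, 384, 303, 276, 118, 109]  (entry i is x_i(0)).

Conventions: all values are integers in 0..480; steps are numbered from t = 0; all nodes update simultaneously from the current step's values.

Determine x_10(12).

Answer: x_10(12) = 376

Derivation:
t=0: [478, 69, 80, 270, 197, 463, 384, 303, 276, 118, 109]
t=1: [302, 255, 261, 245, 283, 294, 252, 228, 242, 281, 276]
t=2: [144, 169, 166, 174, 154, 148, 170, 183, 176, 155, 158]
t=3: [444, 448, 450, 445, 450, 446, 447, 441, 444, 450, 452]
t=4: [379, 381, 382, 379, 382, 380, 381, 377, 379, 382, 383]
t=5: [180, 181, 182, 180, 182, 181, 181, 179, 180, 182, 182]
t=6: [417, 417, 416, 417, 416, 417, 417, 418, 417, 416, 416]
t=7: [290, 290, 289, 290, 289, 290, 290, 290, 290, 289, 289]
t=8: [90, 90, 91, 90, 91, 90, 90, 90, 90, 91, 91]
t=9: [270, 270, 271, 270, 271, 270, 270, 270, 270, 271, 271]
t=10: [149, 149, 148, 149, 148, 149, 149, 149, 149, 148, 148]
t=11: [446, 446, 445, 446, 445, 446, 446, 446, 446, 445, 445]
t=12: [377, 377, 376, 377, 376, 377, 377, 377, 377, 376, 376]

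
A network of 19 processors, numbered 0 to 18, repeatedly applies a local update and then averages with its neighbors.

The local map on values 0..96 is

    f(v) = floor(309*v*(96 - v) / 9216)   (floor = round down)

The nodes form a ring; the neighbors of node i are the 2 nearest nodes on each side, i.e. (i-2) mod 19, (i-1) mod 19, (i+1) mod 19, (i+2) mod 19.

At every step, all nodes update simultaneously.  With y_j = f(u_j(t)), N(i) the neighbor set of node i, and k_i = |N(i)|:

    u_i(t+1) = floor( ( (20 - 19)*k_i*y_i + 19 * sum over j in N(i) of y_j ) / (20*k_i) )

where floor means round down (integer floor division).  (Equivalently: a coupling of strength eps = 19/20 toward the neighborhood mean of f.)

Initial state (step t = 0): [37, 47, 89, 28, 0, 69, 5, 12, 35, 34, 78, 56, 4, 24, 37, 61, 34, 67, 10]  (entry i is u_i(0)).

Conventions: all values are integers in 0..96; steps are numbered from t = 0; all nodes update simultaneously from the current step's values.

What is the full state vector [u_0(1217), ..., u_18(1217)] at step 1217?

Answer: [49, 49, 49, 49, 49, 49, 49, 49, 49, 49, 49, 49, 49, 49, 49, 49, 49, 49, 49]
Key observation: The state at step 8, [77, 77, 77, 77, 77, 77, 77, 77, 77, 77, 77, 77, 77, 77, 77, 77, 77, 77, 77], reappears at step 10: the system is in a cycle of period 2 from step 8 on.  Therefore the state at step 1217 equals the state at step 8 + ((1217 - 8) mod 2) = 9, which is [49, 49, 49, 49, 49, 49, 49, 49, 49, 49, 49, 49, 49, 49, 49, 49, 49, 49, 49].

Derivation:
t=0: [37, 47, 89, 28, 0, 69, 5, 12, 35, 34, 78, 56, 4, 24, 37, 61, 34, 67, 10]
t=1: [48, 47, 51, 40, 38, 29, 40, 53, 42, 57, 56, 47, 60, 57, 53, 66, 59, 60, 69]
t=2: [72, 72, 75, 72, 72, 74, 72, 72, 75, 75, 74, 73, 75, 72, 71, 73, 69, 69, 74]
t=3: [56, 55, 56, 55, 55, 56, 55, 53, 54, 54, 53, 53, 56, 55, 56, 59, 57, 57, 59]
t=4: [74, 74, 75, 75, 75, 75, 75, 75, 75, 76, 75, 75, 75, 74, 74, 74, 73, 73, 74]
t=5: [54, 53, 52, 52, 52, 52, 52, 51, 51, 51, 51, 52, 52, 53, 54, 54, 54, 54, 54]
t=6: [76, 76, 76, 76, 76, 76, 76, 76, 76, 76, 76, 76, 76, 76, 76, 76, 76, 76, 76]
t=7: [50, 50, 50, 50, 50, 50, 50, 50, 50, 50, 50, 50, 50, 50, 50, 50, 50, 50, 50]
t=8: [77, 77, 77, 77, 77, 77, 77, 77, 77, 77, 77, 77, 77, 77, 77, 77, 77, 77, 77]
t=9: [49, 49, 49, 49, 49, 49, 49, 49, 49, 49, 49, 49, 49, 49, 49, 49, 49, 49, 49]
t=10: [77, 77, 77, 77, 77, 77, 77, 77, 77, 77, 77, 77, 77, 77, 77, 77, 77, 77, 77]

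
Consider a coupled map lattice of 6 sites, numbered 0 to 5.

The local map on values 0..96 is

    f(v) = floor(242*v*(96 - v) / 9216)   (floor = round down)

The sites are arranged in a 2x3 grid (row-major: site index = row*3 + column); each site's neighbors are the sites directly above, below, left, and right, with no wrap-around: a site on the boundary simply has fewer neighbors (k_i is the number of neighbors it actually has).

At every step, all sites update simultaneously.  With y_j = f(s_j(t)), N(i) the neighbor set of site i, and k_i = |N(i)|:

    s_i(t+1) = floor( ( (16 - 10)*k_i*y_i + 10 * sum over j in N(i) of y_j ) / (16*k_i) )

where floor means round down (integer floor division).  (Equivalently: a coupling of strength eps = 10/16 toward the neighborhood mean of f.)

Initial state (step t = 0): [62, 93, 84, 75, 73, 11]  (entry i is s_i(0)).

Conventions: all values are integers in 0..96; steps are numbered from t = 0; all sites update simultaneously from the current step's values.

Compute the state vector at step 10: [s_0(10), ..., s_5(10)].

Answer: [57, 57, 57, 57, 57, 57]

Derivation:
t=0: [62, 93, 84, 75, 73, 11]
t=1: [35, 28, 19, 46, 31, 30]
t=2: [55, 48, 45, 56, 52, 47]
t=3: [59, 59, 60, 58, 59, 60]
t=4: [57, 56, 56, 57, 56, 56]
t=5: [58, 58, 58, 58, 58, 58]
t=6: [57, 57, 57, 57, 57, 57]
t=7: [58, 58, 58, 58, 58, 58]
t=8: [57, 57, 57, 57, 57, 57]
t=9: [58, 58, 58, 58, 58, 58]
t=10: [57, 57, 57, 57, 57, 57]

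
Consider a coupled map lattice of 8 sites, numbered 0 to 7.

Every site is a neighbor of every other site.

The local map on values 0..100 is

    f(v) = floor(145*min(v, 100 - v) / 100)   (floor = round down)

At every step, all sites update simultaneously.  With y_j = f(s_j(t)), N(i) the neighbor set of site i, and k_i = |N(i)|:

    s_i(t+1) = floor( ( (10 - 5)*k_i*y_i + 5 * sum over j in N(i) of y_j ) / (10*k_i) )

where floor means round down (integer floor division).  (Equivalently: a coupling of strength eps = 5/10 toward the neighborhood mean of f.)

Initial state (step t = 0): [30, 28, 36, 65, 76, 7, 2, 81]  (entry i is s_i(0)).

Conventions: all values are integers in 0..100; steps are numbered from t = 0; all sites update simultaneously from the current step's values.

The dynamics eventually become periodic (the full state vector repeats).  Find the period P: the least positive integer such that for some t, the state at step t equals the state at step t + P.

Simulating step by step:
t=0: [30, 28, 36, 65, 76, 7, 2, 81]
t=1: [36, 35, 40, 39, 33, 22, 19, 30]
t=2: [48, 47, 50, 50, 46, 39, 37, 44]
t=3: [66, 66, 67, 67, 65, 61, 59, 64]
t=4: [50, 50, 49, 49, 50, 53, 54, 51]
t=5: [71, 71, 70, 70, 71, 69, 68, 70]
t=6: [42, 42, 43, 43, 42, 43, 44, 43]
t=7: [60, 60, 61, 61, 60, 61, 62, 61]
t=8: [57, 57, 56, 56, 57, 56, 55, 56]
t=9: [62, 62, 62, 62, 62, 62, 63, 62]
t=10: [54, 54, 54, 54, 54, 54, 54, 54]
t=11: [66, 66, 66, 66, 66, 66, 66, 66]
t=12: [49, 49, 49, 49, 49, 49, 49, 49]
t=13: [71, 71, 71, 71, 71, 71, 71, 71]
t=14: [42, 42, 42, 42, 42, 42, 42, 42]
t=15: [60, 60, 60, 60, 60, 60, 60, 60]
t=16: [58, 58, 58, 58, 58, 58, 58, 58]
t=17: [60, 60, 60, 60, 60, 60, 60, 60]

Answer: 2
Key observation: The state at step 15, [60, 60, 60, 60, 60, 60, 60, 60], reappears at step 17 — and no state repeats earlier — so the cycle the system enters has period 2.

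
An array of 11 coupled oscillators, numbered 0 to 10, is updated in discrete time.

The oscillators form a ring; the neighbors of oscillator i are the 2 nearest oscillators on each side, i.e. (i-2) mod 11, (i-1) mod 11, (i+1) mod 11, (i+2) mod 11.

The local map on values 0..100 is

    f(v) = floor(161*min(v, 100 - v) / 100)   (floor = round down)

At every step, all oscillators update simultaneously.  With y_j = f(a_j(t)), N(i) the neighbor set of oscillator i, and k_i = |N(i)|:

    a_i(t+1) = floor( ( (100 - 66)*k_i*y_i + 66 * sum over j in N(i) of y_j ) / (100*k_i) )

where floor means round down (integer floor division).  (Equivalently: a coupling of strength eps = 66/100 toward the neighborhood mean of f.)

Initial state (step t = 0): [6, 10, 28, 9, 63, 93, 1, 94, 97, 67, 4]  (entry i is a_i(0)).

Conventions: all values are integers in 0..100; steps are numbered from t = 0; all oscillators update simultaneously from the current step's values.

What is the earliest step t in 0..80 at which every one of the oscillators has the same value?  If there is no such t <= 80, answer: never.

Answer: 7
Key observation: Synchronization is absorbing here: once all oscillators are equal they stay equal, and step 7 is the first all-equal step.

Derivation:
t=0: [6, 10, 28, 9, 63, 93, 1, 94, 97, 67, 4]  (not all equal)
t=1: [22, 17, 31, 26, 31, 17, 14, 14, 12, 22, 15]  (not all equal)
t=2: [34, 33, 41, 39, 39, 31, 26, 24, 23, 28, 27]  (not all equal)
t=3: [52, 55, 60, 59, 57, 50, 44, 41, 40, 43, 45]  (not all equal)
t=4: [71, 70, 68, 69, 69, 71, 69, 69, 67, 69, 71]  (not all equal)
t=5: [47, 48, 49, 48, 48, 47, 49, 49, 49, 48, 47]  (not all equal)
t=6: [76, 76, 77, 76, 77, 76, 77, 77, 77, 76, 76]  (not all equal)
t=7: [37, 37, 37, 37, 37, 37, 37, 37, 37, 37, 37]  (all equal)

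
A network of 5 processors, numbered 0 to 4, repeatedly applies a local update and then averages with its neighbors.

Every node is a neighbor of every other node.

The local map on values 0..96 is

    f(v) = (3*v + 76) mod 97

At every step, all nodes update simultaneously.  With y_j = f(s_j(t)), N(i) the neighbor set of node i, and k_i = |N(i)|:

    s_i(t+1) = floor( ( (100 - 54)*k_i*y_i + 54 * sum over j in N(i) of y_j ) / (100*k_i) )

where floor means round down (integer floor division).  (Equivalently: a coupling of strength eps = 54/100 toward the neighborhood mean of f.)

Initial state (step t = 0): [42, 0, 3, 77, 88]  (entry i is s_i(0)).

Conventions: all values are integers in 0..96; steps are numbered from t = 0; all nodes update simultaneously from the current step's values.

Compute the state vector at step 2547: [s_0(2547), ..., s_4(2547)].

Answer: [66, 56, 59, 68, 47]
Key observation: The state at step 2, [66, 56, 59, 68, 47], reappears at step 3: the system is in a cycle of period 1 from step 2 on.  Therefore the state at step 2547 equals the state at step 2 + ((2547 - 2) mod 1) = 2, which is [66, 56, 59, 68, 47].

Derivation:
t=0: [42, 0, 3, 77, 88]
t=1: [34, 56, 59, 36, 47]
t=2: [66, 56, 59, 68, 47]
t=3: [66, 56, 59, 68, 47]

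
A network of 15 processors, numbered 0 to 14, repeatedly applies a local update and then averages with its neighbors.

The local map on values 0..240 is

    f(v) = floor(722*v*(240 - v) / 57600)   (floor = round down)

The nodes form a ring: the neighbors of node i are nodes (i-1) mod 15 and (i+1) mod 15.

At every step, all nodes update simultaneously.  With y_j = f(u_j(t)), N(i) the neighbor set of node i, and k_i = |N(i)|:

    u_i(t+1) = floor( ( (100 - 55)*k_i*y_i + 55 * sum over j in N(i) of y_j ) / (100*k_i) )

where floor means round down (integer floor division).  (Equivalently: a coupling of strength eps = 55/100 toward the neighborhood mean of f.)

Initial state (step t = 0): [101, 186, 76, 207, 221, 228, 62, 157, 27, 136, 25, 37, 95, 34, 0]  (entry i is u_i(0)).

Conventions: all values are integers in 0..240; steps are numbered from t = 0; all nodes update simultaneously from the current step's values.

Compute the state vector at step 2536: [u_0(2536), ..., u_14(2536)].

Simulating step by step:
t=0: [101, 186, 76, 207, 221, 228, 62, 157, 27, 136, 25, 37, 95, 34, 0]
t=1: [113, 147, 127, 95, 56, 67, 116, 131, 125, 117, 104, 108, 127, 86, 72]
t=2: [169, 175, 174, 162, 145, 150, 169, 179, 179, 179, 178, 178, 175, 165, 162]
t=3: [150, 144, 146, 157, 167, 164, 151, 139, 136, 136, 137, 139, 144, 152, 154]
t=4: [169, 171, 169, 162, 156, 158, 166, 173, 176, 176, 176, 174, 171, 168, 167]
t=5: [149, 148, 151, 157, 161, 160, 153, 146, 142, 141, 141, 143, 147, 150, 151]
t=6: [169, 169, 167, 163, 160, 161, 166, 170, 173, 174, 173, 172, 171, 169, 168]
t=7: [150, 150, 152, 156, 158, 157, 153, 149, 145, 144, 144, 146, 147, 149, 150]
t=8: [169, 168, 166, 164, 162, 163, 166, 169, 171, 172, 172, 172, 170, 169, 169]
t=9: [150, 151, 153, 155, 157, 156, 153, 150, 147, 146, 146, 146, 148, 149, 150]
t=10: [168, 167, 166, 164, 163, 164, 166, 168, 170, 171, 172, 171, 170, 169, 169]
t=11: [151, 152, 153, 155, 156, 155, 153, 151, 149, 147, 146, 147, 148, 149, 150]
t=12: [168, 167, 166, 165, 164, 165, 166, 167, 169, 170, 171, 171, 170, 169, 168]
t=13: [151, 152, 153, 154, 155, 154, 153, 151, 150, 148, 147, 147, 148, 150, 150]
t=14: [168, 167, 166, 165, 165, 165, 166, 167, 169, 170, 170, 170, 170, 169, 168]
t=15: [151, 152, 153, 154, 155, 154, 153, 151, 150, 149, 149, 149, 149, 150, 150]
t=16: [168, 167, 166, 165, 165, 165, 166, 167, 168, 169, 169, 169, 169, 169, 168]
t=17: [151, 152, 153, 154, 155, 154, 153, 152, 151, 150, 150, 150, 150, 150, 150]
t=18: [168, 167, 166, 165, 165, 165, 166, 167, 168, 168, 169, 169, 169, 169, 168]
t=19: [151, 152, 153, 154, 155, 154, 153, 152, 151, 150, 150, 150, 150, 150, 150]

Answer: [168, 167, 166, 165, 165, 165, 166, 167, 168, 168, 169, 169, 169, 169, 168]
Key observation: The state at step 17, [151, 152, 153, 154, 155, 154, 153, 152, 151, 150, 150, 150, 150, 150, 150], reappears at step 19: the system is in a cycle of period 2 from step 17 on.  Therefore the state at step 2536 equals the state at step 17 + ((2536 - 17) mod 2) = 18, which is [168, 167, 166, 165, 165, 165, 166, 167, 168, 168, 169, 169, 169, 169, 168].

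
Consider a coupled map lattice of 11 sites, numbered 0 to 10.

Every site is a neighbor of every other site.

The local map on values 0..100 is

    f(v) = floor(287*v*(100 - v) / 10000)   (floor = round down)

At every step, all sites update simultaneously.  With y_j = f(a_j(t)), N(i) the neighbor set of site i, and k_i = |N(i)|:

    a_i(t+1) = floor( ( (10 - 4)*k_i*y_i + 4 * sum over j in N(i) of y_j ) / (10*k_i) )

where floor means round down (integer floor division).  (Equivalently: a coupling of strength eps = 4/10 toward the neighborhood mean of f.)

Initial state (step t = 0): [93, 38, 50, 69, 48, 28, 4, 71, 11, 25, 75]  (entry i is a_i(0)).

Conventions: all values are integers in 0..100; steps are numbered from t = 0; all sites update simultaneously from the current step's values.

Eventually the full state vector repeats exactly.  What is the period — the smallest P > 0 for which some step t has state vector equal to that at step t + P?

Simulating step by step:
t=0: [93, 38, 50, 69, 48, 28, 4, 71, 11, 25, 75]
t=1: [32, 59, 61, 56, 61, 53, 28, 55, 37, 51, 51]
t=2: [64, 68, 67, 68, 67, 69, 61, 69, 66, 69, 69]
t=3: [64, 62, 62, 62, 62, 61, 65, 61, 63, 61, 61]
t=4: [66, 67, 67, 67, 67, 67, 65, 67, 66, 67, 67]
t=5: [63, 63, 63, 63, 63, 63, 64, 63, 63, 63, 63]
t=6: [66, 66, 66, 66, 66, 66, 66, 66, 66, 66, 66]
t=7: [64, 64, 64, 64, 64, 64, 64, 64, 64, 64, 64]
t=8: [66, 66, 66, 66, 66, 66, 66, 66, 66, 66, 66]

Answer: 2
Key observation: The state at step 6, [66, 66, 66, 66, 66, 66, 66, 66, 66, 66, 66], reappears at step 8 — and no state repeats earlier — so the cycle the system enters has period 2.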